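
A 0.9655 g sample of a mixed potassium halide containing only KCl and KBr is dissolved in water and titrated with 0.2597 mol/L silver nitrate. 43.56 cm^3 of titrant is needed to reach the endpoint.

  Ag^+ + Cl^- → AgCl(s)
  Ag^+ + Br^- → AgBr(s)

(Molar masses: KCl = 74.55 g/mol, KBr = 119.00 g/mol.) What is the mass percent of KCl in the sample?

66.13 %

n(AgNO3) = 0.04356 × 0.2597 = 0.01131 mol
Let x = n(KCl), y = n(KBr).
Titrant: 1x + 1y = 0.01131;  mass: 74.55x + 119.00y = 0.9655
Solving, x = 8.564 × 10^-3 mol, y = 2.748 × 10^-3 mol
mass of KCl = 8.564 × 10^-3 × 74.55 = 0.6385 g
% KCl = 0.6385 / 0.9655 × 100 = 66.13 %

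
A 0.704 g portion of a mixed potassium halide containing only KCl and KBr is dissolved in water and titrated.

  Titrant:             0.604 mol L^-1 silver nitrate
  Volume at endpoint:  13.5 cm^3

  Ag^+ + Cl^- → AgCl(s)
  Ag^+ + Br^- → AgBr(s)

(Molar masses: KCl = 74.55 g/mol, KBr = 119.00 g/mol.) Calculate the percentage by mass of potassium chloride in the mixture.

63.4 %

n(AgNO3) = 0.0135 × 0.604 = 8.15 × 10^-3 mol
Let x = n(KCl), y = n(KBr).
Titrant: 1x + 1y = 8.15 × 10^-3;  mass: 74.55x + 119.00y = 0.704
Solving, x = 5.99 × 10^-3 mol, y = 2.16 × 10^-3 mol
mass of KCl = 5.99 × 10^-3 × 74.55 = 0.447 g
% KCl = 0.447 / 0.704 × 100 = 63.4 %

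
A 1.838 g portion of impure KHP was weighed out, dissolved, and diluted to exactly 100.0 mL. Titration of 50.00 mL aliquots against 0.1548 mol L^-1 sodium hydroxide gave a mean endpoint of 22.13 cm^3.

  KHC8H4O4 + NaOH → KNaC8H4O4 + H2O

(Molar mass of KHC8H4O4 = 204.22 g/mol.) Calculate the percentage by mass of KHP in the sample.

n(NaOH) per titration = 0.02213 × 0.1548 = 3.426 × 10^-3 mol
n(KHC8H4O4) in each aliquot = 3.426 × 10^-3 mol (1:1 ratio)
n(KHC8H4O4) in the whole flask = 3.426 × 10^-3 × 100.0/50.00 = 6.851 × 10^-3 mol
mass of KHC8H4O4 = 6.851 × 10^-3 × 204.22 = 1.399 g
% KHC8H4O4 = 1.399 / 1.838 × 100 = 76.13 %

76.13 %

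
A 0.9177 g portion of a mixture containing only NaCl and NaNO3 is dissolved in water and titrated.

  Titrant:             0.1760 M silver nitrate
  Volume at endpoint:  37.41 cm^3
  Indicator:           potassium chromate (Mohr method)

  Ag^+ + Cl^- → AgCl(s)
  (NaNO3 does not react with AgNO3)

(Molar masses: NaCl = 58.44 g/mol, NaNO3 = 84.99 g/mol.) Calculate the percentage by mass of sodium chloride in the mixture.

41.93 %

n(AgNO3) = 0.03741 × 0.1760 = 6.584 × 10^-3 mol
Let x = n(NaCl), y = n(NaNO3).
Titrant: 1x = 6.584 × 10^-3;  mass: 58.44x + 84.99y = 0.9177
Solving, x = 6.584 × 10^-3 mol, y = 6.270 × 10^-3 mol
mass of NaCl = 6.584 × 10^-3 × 58.44 = 0.3848 g
% NaCl = 0.3848 / 0.9177 × 100 = 41.93 %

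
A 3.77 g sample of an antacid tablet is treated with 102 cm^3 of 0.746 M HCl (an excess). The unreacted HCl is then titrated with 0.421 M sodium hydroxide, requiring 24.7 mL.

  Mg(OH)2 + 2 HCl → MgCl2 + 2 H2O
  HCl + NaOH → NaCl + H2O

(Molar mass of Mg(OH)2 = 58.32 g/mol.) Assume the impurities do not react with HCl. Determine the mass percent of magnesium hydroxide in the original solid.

50.8 %

n(HCl) added = 0.102 × 0.746 = 0.0761 mol
n(NaOH) used in back-titration = 0.0247 × 0.421 = 0.0104 mol
n(HCl) left over = 0.0104 mol (1:1 ratio)
n(HCl) consumed by analyte = 0.0761 − 0.0104 = 0.0657 mol
From the 1:2 ratio, n(Mg(OH)2) = 1/2 × 0.0657 = 0.0328 mol
mass of Mg(OH)2 = 0.0328 × 58.32 = 1.92 g
% Mg(OH)2 = 1.92 / 3.77 × 100 = 50.8 %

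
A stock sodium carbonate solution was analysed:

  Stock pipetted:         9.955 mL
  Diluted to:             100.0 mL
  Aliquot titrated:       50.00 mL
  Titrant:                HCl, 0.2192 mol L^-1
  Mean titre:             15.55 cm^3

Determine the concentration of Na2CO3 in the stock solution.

Na2CO3 + 2 HCl → 2 NaCl + H2O + CO2
n(HCl) = 0.01555 × 0.2192 = 3.409 × 10^-3 mol
From the 1:2 ratio, n(Na2CO3) in the aliquot = 1/2 × 3.409 × 10^-3 = 1.704 × 10^-3 mol
[Na2CO3]_dilute = 1.704 × 10^-3 / 0.05000 = 0.03409 mol/L
Dilution factor = 100.0 / 9.955 = 10.05
[Na2CO3]_stock = 0.03409 × 10.05 = 0.3424 mol/L

0.3424 mol/L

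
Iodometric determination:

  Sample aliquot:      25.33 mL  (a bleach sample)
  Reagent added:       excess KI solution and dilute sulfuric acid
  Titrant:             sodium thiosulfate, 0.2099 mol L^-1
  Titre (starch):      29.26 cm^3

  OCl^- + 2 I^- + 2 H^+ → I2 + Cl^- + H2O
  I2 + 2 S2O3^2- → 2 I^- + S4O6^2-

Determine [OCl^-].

0.1212 mol/L

n(S2O3^2-) = 0.02926 × 0.2099 = 6.142 × 10^-3 mol
n(I2) = n(S2O3^2-)/2 = 3.071 × 10^-3 mol
n(OCl^-) in the aliquot = 3.071 × 10^-3 mol (1:1 ratio)
[OCl^-] = 3.071 × 10^-3 / 0.02533 = 0.1212 mol/L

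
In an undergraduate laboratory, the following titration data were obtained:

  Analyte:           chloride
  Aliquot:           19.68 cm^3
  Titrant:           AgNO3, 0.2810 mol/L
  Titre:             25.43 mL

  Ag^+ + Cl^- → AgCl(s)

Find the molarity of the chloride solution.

n(AgNO3) = 0.02543 L × 0.2810 mol/L = 7.146 × 10^-3 mol
n(Cl-) = 7.146 × 10^-3 mol (1:1 mole ratio)
[Cl-] = 7.146 × 10^-3 mol / 0.01968 L = 0.3631 mol/L

0.3631 mol/L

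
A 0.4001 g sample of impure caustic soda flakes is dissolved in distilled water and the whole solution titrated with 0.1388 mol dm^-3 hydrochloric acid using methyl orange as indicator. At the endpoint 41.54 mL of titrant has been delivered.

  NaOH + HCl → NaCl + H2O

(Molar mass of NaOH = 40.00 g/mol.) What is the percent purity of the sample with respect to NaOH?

57.64 %

n(HCl) = 0.04154 L × 0.1388 mol/L = 5.766 × 10^-3 mol
n(NaOH) = 5.766 × 10^-3 mol (1:1 ratio)
mass of NaOH = 5.766 × 10^-3 × 40.00 g/mol = 0.2306 g
% NaOH = 0.2306 / 0.4001 × 100 = 57.64 %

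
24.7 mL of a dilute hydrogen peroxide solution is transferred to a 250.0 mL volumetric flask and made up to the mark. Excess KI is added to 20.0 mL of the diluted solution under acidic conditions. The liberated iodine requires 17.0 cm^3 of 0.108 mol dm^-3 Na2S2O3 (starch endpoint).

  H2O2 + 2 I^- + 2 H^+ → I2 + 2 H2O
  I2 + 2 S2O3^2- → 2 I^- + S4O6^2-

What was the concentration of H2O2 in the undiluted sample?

n(S2O3^2-) = 0.0170 × 0.108 = 1.84 × 10^-3 mol
n(I2) = n(S2O3^2-)/2 = 9.18 × 10^-4 mol
n(H2O2) in the aliquot = 9.18 × 10^-4 mol (1:1 ratio)
[H2O2]_dilute = 9.18 × 10^-4 / 0.0200 = 0.0459 mol/L
[H2O2]_original = 0.0459 × 250.0/24.7 = 0.465 mol/L

0.465 mol/L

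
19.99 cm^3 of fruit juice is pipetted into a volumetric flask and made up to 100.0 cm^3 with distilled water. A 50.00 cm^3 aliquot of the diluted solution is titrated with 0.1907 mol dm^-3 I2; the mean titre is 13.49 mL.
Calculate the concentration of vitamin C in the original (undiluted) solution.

C6H8O6 + I2 → C6H6O6 + 2 HI
n(I2) = 0.01349 × 0.1907 = 2.573 × 10^-3 mol
n(C6H8O6) in the aliquot = 2.573 × 10^-3 mol (1:1 ratio)
[C6H8O6]_dilute = 2.573 × 10^-3 / 0.05000 = 0.05145 mol/L
Dilution factor = 100.0 / 19.99 = 5.003
[C6H8O6]_stock = 0.05145 × 5.003 = 0.2574 mol/L

0.2574 mol/L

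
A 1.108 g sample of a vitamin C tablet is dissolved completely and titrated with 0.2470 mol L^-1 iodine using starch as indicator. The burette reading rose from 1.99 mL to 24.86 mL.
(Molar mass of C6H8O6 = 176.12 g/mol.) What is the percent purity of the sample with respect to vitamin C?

89.79 %

C6H8O6 + I2 → C6H6O6 + 2 HI
n(I2) = 0.02287 L × 0.2470 mol/L = 5.649 × 10^-3 mol
n(C6H8O6) = 5.649 × 10^-3 mol (1:1 ratio)
mass of C6H8O6 = 5.649 × 10^-3 × 176.12 g/mol = 0.9949 g
% C6H8O6 = 0.9949 / 1.108 × 100 = 89.79 %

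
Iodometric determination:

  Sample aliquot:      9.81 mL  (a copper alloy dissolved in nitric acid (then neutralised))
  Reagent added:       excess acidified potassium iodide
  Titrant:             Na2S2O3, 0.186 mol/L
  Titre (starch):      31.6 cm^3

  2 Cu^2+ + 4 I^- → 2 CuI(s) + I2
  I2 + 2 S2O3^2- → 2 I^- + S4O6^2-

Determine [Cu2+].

n(S2O3^2-) = 0.0316 × 0.186 = 5.88 × 10^-3 mol
n(I2) = n(S2O3^2-)/2 = 2.94 × 10^-3 mol
From the 2:1 ratio, n(Cu2+) in the aliquot = 2/1 × 2.94 × 10^-3 = 5.88 × 10^-3 mol
[Cu2+] = 5.88 × 10^-3 / 0.00981 = 0.599 mol/L

0.599 mol/L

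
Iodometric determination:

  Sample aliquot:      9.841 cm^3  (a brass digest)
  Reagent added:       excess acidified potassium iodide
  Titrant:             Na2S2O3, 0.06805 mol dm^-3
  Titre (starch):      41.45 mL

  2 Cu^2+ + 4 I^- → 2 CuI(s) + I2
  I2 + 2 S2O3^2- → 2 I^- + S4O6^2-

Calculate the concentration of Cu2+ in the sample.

n(S2O3^2-) = 0.04145 × 0.06805 = 2.821 × 10^-3 mol
n(I2) = n(S2O3^2-)/2 = 1.410 × 10^-3 mol
From the 2:1 ratio, n(Cu2+) in the aliquot = 2/1 × 1.410 × 10^-3 = 2.821 × 10^-3 mol
[Cu2+] = 2.821 × 10^-3 / 0.009841 = 0.2866 mol/L

0.2866 mol/L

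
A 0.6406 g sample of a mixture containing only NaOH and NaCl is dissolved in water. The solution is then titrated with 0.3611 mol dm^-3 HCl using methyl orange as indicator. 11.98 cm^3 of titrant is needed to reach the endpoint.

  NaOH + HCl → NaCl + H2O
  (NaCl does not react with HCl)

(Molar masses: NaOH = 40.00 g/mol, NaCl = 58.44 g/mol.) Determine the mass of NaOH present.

0.1730 g

n(HCl) = 0.01198 × 0.3611 = 4.326 × 10^-3 mol
Let x = n(NaOH), y = n(NaCl).
Titrant: 1x = 4.326 × 10^-3;  mass: 40.00x + 58.44y = 0.6406
Solving, x = 4.326 × 10^-3 mol, y = 8.001 × 10^-3 mol
mass of NaOH = 4.326 × 10^-3 × 40.00 = 0.1730 g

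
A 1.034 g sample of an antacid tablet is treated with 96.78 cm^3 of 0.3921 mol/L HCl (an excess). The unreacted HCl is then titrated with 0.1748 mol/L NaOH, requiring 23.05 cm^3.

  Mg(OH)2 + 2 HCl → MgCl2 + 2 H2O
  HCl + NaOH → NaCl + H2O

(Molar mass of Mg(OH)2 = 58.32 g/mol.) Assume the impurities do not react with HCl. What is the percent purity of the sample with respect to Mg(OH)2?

n(HCl) added = 0.09678 × 0.3921 = 0.03795 mol
n(NaOH) used in back-titration = 0.02305 × 0.1748 = 4.029 × 10^-3 mol
n(HCl) left over = 4.029 × 10^-3 mol (1:1 ratio)
n(HCl) consumed by analyte = 0.03795 − 4.029 × 10^-3 = 0.03392 mol
From the 1:2 ratio, n(Mg(OH)2) = 1/2 × 0.03392 = 0.01696 mol
mass of Mg(OH)2 = 0.01696 × 58.32 = 0.9891 g
% Mg(OH)2 = 0.9891 / 1.034 × 100 = 95.65 %

95.65 %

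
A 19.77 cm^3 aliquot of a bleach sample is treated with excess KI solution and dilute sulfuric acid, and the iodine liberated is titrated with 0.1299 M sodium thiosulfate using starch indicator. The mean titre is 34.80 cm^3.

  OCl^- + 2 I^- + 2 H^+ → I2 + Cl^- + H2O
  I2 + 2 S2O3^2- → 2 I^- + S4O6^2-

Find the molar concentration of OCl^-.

0.1143 M

n(S2O3^2-) = 0.03480 × 0.1299 = 4.521 × 10^-3 mol
n(I2) = n(S2O3^2-)/2 = 2.260 × 10^-3 mol
n(OCl^-) in the aliquot = 2.260 × 10^-3 mol (1:1 ratio)
[OCl^-] = 2.260 × 10^-3 / 0.01977 = 0.1143 mol/L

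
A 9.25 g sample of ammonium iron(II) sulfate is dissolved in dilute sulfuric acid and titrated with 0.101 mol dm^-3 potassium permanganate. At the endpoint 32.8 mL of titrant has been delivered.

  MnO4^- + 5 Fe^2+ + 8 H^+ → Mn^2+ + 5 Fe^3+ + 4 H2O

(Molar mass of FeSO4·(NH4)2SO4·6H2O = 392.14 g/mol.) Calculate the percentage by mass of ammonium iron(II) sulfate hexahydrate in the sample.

70.2 %

n(KMnO4) = 0.0328 L × 0.101 mol/L = 3.31 × 10^-3 mol
From the 5:1 ratio, n(FeSO4·(NH4)2SO4·6H2O) = 5/1 × 3.31 × 10^-3 = 0.0166 mol
mass of FeSO4·(NH4)2SO4·6H2O = 0.0166 × 392.14 g/mol = 6.50 g
% FeSO4·(NH4)2SO4·6H2O = 6.50 / 9.25 × 100 = 70.2 %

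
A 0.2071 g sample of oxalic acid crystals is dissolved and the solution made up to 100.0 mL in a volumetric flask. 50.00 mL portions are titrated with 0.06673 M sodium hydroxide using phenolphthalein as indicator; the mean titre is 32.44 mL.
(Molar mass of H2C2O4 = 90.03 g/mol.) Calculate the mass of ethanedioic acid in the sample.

0.1949 g

H2C2O4 + 2 NaOH → Na2C2O4 + 2 H2O
n(NaOH) per titration = 0.03244 × 0.06673 = 2.165 × 10^-3 mol
From the 1:2 ratio, n(H2C2O4) in each aliquot = 1/2 × 2.165 × 10^-3 = 1.082 × 10^-3 mol
n(H2C2O4) in the whole flask = 1.082 × 10^-3 × 100.0/50.00 = 2.165 × 10^-3 mol
mass of H2C2O4 = 2.165 × 10^-3 × 90.03 = 0.1949 g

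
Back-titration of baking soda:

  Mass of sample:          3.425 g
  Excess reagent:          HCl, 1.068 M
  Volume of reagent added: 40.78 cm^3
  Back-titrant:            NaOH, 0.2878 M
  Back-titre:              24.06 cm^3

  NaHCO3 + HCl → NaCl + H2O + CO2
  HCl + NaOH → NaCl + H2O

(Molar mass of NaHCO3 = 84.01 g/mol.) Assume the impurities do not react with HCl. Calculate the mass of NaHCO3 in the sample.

3.077 g

n(HCl) added = 0.04078 × 1.068 = 0.04355 mol
n(NaOH) used in back-titration = 0.02406 × 0.2878 = 6.924 × 10^-3 mol
n(HCl) left over = 6.924 × 10^-3 mol (1:1 ratio)
n(HCl) consumed by analyte = 0.04355 − 6.924 × 10^-3 = 0.03663 mol
n(NaHCO3) = 0.03663 mol (1:1 ratio)
mass of NaHCO3 = 0.03663 × 84.01 = 3.077 g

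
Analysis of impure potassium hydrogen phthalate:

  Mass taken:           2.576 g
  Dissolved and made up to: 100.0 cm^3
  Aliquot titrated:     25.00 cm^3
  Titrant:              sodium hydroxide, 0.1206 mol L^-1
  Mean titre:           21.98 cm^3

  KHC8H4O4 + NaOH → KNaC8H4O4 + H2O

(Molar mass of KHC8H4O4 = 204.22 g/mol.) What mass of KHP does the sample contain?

2.165 g

n(NaOH) per titration = 0.02198 × 0.1206 = 2.651 × 10^-3 mol
n(KHC8H4O4) in each aliquot = 2.651 × 10^-3 mol (1:1 ratio)
n(KHC8H4O4) in the whole flask = 2.651 × 10^-3 × 100.0/25.00 = 0.01060 mol
mass of KHC8H4O4 = 0.01060 × 204.22 = 2.165 g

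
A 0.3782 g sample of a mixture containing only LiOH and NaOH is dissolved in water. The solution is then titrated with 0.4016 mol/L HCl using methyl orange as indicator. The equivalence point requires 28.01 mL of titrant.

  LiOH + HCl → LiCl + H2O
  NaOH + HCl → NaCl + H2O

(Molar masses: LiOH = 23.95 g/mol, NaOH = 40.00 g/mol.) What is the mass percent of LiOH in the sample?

n(HCl) = 0.02801 × 0.4016 = 0.01125 mol
Let x = n(LiOH), y = n(NaOH).
Titrant: 1x + 1y = 0.01125;  mass: 23.95x + 40.00y = 0.3782
Solving, x = 4.471 × 10^-3 mol, y = 6.778 × 10^-3 mol
mass of LiOH = 4.471 × 10^-3 × 23.95 = 0.1071 g
% LiOH = 0.1071 / 0.3782 × 100 = 28.31 %

28.31 %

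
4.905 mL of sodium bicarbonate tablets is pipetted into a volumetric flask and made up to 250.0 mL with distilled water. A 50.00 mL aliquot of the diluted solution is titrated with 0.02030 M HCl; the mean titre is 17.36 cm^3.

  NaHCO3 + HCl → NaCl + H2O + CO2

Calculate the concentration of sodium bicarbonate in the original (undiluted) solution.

n(HCl) = 0.01736 × 0.02030 = 3.524 × 10^-4 mol
n(NaHCO3) in the aliquot = 3.524 × 10^-4 mol (1:1 ratio)
[NaHCO3]_dilute = 3.524 × 10^-4 / 0.05000 = 0.007048 mol/L
Dilution factor = 250.0 / 4.905 = 50.97
[NaHCO3]_stock = 0.007048 × 50.97 = 0.3592 mol/L

0.3592 M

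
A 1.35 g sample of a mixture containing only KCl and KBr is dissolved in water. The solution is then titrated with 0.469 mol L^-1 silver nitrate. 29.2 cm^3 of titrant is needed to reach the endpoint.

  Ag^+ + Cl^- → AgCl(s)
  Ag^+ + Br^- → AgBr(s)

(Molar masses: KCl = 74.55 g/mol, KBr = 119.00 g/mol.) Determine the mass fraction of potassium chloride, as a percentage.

34.7 %

n(AgNO3) = 0.0292 × 0.469 = 0.0137 mol
Let x = n(KCl), y = n(KBr).
Titrant: 1x + 1y = 0.0137;  mass: 74.55x + 119.00y = 1.35
Solving, x = 6.29 × 10^-3 mol, y = 7.40 × 10^-3 mol
mass of KCl = 6.29 × 10^-3 × 74.55 = 0.469 g
% KCl = 0.469 / 1.35 × 100 = 34.7 %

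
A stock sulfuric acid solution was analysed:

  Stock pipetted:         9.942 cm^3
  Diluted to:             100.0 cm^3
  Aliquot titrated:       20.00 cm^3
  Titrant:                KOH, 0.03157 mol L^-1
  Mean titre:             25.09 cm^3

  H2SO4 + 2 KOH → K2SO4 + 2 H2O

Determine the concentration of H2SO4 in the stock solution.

n(KOH) = 0.02509 × 0.03157 = 7.921 × 10^-4 mol
From the 1:2 ratio, n(H2SO4) in the aliquot = 1/2 × 7.921 × 10^-4 = 3.960 × 10^-4 mol
[H2SO4]_dilute = 3.960 × 10^-4 / 0.02000 = 0.01980 mol/L
Dilution factor = 100.0 / 9.942 = 10.06
[H2SO4]_stock = 0.01980 × 10.06 = 0.1992 mol/L

0.1992 mol/L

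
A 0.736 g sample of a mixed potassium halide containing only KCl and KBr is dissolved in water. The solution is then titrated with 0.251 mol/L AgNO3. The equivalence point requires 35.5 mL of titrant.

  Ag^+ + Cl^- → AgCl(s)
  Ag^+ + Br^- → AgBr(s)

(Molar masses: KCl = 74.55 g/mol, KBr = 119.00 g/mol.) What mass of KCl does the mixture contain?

0.544 g

n(AgNO3) = 0.0355 × 0.251 = 8.91 × 10^-3 mol
Let x = n(KCl), y = n(KBr).
Titrant: 1x + 1y = 8.91 × 10^-3;  mass: 74.55x + 119.00y = 0.736
Solving, x = 7.30 × 10^-3 mol, y = 1.61 × 10^-3 mol
mass of KCl = 7.30 × 10^-3 × 74.55 = 0.544 g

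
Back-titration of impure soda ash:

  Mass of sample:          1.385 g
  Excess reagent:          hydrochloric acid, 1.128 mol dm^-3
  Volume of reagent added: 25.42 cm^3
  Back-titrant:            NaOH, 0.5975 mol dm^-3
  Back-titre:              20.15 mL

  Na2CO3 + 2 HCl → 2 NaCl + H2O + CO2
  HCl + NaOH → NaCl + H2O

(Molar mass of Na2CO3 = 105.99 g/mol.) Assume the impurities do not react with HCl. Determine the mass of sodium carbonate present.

0.8815 g

n(HCl) added = 0.02542 × 1.128 = 0.02867 mol
n(NaOH) used in back-titration = 0.02015 × 0.5975 = 0.01204 mol
n(HCl) left over = 0.01204 mol (1:1 ratio)
n(HCl) consumed by analyte = 0.02867 − 0.01204 = 0.01663 mol
From the 1:2 ratio, n(Na2CO3) = 1/2 × 0.01663 = 8.317 × 10^-3 mol
mass of Na2CO3 = 8.317 × 10^-3 × 105.99 = 0.8815 g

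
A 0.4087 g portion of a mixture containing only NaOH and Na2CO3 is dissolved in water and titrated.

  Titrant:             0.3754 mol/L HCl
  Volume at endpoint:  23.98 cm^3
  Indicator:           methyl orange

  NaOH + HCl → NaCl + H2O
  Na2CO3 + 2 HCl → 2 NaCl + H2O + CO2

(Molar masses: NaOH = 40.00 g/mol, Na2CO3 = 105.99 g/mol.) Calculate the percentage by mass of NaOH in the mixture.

51.49 %

n(HCl) = 0.02398 × 0.3754 = 9.002 × 10^-3 mol
Let x = n(NaOH), y = n(Na2CO3).
Titrant: 1x + 2y = 9.002 × 10^-3;  mass: 40.00x + 105.99y = 0.4087
Solving, x = 5.261 × 10^-3 mol, y = 1.871 × 10^-3 mol
mass of NaOH = 5.261 × 10^-3 × 40.00 = 0.2104 g
% NaOH = 0.2104 / 0.4087 × 100 = 51.49 %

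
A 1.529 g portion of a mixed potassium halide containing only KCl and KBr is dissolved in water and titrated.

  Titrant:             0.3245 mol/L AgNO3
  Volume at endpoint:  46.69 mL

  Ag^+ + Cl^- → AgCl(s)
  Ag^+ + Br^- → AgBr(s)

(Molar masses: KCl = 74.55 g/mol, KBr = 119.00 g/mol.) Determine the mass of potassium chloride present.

n(AgNO3) = 0.04669 × 0.3245 = 0.01515 mol
Let x = n(KCl), y = n(KBr).
Titrant: 1x + 1y = 0.01515;  mass: 74.55x + 119.00y = 1.529
Solving, x = 6.163 × 10^-3 mol, y = 8.988 × 10^-3 mol
mass of KCl = 6.163 × 10^-3 × 74.55 = 0.4595 g

0.4595 g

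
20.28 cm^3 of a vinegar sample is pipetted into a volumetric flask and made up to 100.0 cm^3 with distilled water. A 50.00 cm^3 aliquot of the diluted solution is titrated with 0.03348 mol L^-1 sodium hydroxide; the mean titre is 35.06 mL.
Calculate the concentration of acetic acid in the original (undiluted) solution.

0.1158 mol/L

CH3COOH + NaOH → CH3COONa + H2O
n(NaOH) = 0.03506 × 0.03348 = 1.174 × 10^-3 mol
n(CH3COOH) in the aliquot = 1.174 × 10^-3 mol (1:1 ratio)
[CH3COOH]_dilute = 1.174 × 10^-3 / 0.05000 = 0.02348 mol/L
Dilution factor = 100.0 / 20.28 = 4.931
[CH3COOH]_stock = 0.02348 × 4.931 = 0.1158 mol/L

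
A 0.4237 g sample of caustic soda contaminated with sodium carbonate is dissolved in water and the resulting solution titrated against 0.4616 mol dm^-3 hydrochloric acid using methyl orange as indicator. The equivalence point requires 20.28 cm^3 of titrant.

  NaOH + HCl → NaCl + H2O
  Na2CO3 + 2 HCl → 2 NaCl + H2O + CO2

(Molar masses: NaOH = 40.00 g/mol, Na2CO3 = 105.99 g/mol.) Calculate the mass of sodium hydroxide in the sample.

0.2229 g

n(HCl) = 0.02028 × 0.4616 = 9.361 × 10^-3 mol
Let x = n(NaOH), y = n(Na2CO3).
Titrant: 1x + 2y = 9.361 × 10^-3;  mass: 40.00x + 105.99y = 0.4237
Solving, x = 5.571 × 10^-3 mol, y = 1.895 × 10^-3 mol
mass of NaOH = 5.571 × 10^-3 × 40.00 = 0.2229 g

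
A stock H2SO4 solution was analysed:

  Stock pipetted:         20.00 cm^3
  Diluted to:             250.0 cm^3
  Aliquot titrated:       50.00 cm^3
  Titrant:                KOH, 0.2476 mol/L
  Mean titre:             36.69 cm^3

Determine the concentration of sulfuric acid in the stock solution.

1.136 mol/L

H2SO4 + 2 KOH → K2SO4 + 2 H2O
n(KOH) = 0.03669 × 0.2476 = 9.084 × 10^-3 mol
From the 1:2 ratio, n(H2SO4) in the aliquot = 1/2 × 9.084 × 10^-3 = 4.542 × 10^-3 mol
[H2SO4]_dilute = 4.542 × 10^-3 / 0.05000 = 0.09084 mol/L
Dilution factor = 250.0 / 20.00 = 12.50
[H2SO4]_stock = 0.09084 × 12.50 = 1.136 mol/L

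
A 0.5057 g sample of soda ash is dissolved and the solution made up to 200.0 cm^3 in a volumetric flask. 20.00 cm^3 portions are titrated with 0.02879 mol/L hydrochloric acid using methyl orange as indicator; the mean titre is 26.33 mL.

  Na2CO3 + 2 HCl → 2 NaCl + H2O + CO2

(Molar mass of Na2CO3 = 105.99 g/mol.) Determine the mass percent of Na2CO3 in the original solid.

n(HCl) per titration = 0.02633 × 0.02879 = 7.580 × 10^-4 mol
From the 1:2 ratio, n(Na2CO3) in each aliquot = 1/2 × 7.580 × 10^-4 = 3.790 × 10^-4 mol
n(Na2CO3) in the whole flask = 3.790 × 10^-4 × 200.0/20.00 = 3.790 × 10^-3 mol
mass of Na2CO3 = 3.790 × 10^-3 × 105.99 = 0.4017 g
% Na2CO3 = 0.4017 / 0.5057 × 100 = 79.44 %

79.44 %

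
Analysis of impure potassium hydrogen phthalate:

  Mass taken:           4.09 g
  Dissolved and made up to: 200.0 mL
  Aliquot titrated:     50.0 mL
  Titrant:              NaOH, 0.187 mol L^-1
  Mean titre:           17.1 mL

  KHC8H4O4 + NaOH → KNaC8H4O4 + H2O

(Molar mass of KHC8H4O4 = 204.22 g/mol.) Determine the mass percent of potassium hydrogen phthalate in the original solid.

63.9 %

n(NaOH) per titration = 0.0171 × 0.187 = 3.20 × 10^-3 mol
n(KHC8H4O4) in each aliquot = 3.20 × 10^-3 mol (1:1 ratio)
n(KHC8H4O4) in the whole flask = 3.20 × 10^-3 × 200.0/50.0 = 0.0128 mol
mass of KHC8H4O4 = 0.0128 × 204.22 = 2.61 g
% KHC8H4O4 = 2.61 / 4.09 × 100 = 63.9 %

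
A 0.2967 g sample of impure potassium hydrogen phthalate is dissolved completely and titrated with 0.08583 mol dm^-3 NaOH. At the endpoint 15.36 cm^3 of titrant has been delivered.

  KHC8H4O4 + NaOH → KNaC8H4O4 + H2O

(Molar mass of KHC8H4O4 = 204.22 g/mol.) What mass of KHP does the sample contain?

n(NaOH) = 0.01536 L × 0.08583 mol/L = 1.318 × 10^-3 mol
n(KHC8H4O4) = 1.318 × 10^-3 mol (1:1 ratio)
mass of KHC8H4O4 = 1.318 × 10^-3 × 204.22 g/mol = 0.2692 g

0.2692 g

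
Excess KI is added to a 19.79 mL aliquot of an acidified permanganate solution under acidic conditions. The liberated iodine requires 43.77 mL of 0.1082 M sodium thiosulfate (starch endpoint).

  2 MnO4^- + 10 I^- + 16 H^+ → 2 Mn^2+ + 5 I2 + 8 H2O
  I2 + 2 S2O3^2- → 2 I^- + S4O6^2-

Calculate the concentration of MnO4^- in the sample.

0.04786 M

n(S2O3^2-) = 0.04377 × 0.1082 = 4.736 × 10^-3 mol
n(I2) = n(S2O3^2-)/2 = 2.368 × 10^-3 mol
From the 2:5 ratio, n(MnO4^-) in the aliquot = 2/5 × 2.368 × 10^-3 = 9.472 × 10^-4 mol
[MnO4^-] = 9.472 × 10^-4 / 0.01979 = 0.04786 mol/L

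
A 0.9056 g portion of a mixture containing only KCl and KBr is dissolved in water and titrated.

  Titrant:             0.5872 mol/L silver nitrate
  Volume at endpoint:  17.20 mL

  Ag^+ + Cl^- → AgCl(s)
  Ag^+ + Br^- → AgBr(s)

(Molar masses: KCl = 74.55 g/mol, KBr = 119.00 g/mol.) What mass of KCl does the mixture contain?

n(AgNO3) = 0.01720 × 0.5872 = 0.01010 mol
Let x = n(KCl), y = n(KBr).
Titrant: 1x + 1y = 0.01010;  mass: 74.55x + 119.00y = 0.9056
Solving, x = 6.665 × 10^-3 mol, y = 3.434 × 10^-3 mol
mass of KCl = 6.665 × 10^-3 × 74.55 = 0.4969 g

0.4969 g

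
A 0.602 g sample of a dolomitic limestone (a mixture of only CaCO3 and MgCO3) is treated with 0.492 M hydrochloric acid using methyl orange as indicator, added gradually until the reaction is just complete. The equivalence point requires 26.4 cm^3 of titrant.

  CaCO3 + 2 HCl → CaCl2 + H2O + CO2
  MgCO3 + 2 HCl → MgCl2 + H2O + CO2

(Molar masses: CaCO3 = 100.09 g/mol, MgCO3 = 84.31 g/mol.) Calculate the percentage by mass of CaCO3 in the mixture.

n(HCl) = 0.0264 × 0.492 = 0.0130 mol
Let x = n(CaCO3), y = n(MgCO3).
Titrant: 2x + 2y = 0.0130;  mass: 100.09x + 84.31y = 0.602
Solving, x = 3.45 × 10^-3 mol, y = 3.04 × 10^-3 mol
mass of CaCO3 = 3.45 × 10^-3 × 100.09 = 0.345 g
% CaCO3 = 0.345 / 0.602 × 100 = 57.4 %

57.4 %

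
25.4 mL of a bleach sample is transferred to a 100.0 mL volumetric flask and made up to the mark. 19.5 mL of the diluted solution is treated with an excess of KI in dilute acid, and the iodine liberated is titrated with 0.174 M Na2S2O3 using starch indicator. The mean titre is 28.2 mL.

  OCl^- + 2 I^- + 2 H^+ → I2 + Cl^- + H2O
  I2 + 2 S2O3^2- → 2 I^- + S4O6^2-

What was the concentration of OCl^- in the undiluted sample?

0.495 M

n(S2O3^2-) = 0.0282 × 0.174 = 4.91 × 10^-3 mol
n(I2) = n(S2O3^2-)/2 = 2.45 × 10^-3 mol
n(OCl^-) in the aliquot = 2.45 × 10^-3 mol (1:1 ratio)
[OCl^-]_dilute = 2.45 × 10^-3 / 0.0195 = 0.126 mol/L
[OCl^-]_original = 0.126 × 100.0/25.4 = 0.495 mol/L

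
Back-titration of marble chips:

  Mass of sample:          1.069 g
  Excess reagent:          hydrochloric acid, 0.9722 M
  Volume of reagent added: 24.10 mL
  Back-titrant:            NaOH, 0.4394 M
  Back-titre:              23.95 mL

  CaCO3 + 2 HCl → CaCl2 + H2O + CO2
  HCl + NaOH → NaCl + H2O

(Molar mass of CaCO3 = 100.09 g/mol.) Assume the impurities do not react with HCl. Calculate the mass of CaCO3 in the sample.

n(HCl) added = 0.02410 × 0.9722 = 0.02343 mol
n(NaOH) used in back-titration = 0.02395 × 0.4394 = 0.01052 mol
n(HCl) left over = 0.01052 mol (1:1 ratio)
n(HCl) consumed by analyte = 0.02343 − 0.01052 = 0.01291 mol
From the 1:2 ratio, n(CaCO3) = 1/2 × 0.01291 = 6.453 × 10^-3 mol
mass of CaCO3 = 6.453 × 10^-3 × 100.09 = 0.6459 g

0.6459 g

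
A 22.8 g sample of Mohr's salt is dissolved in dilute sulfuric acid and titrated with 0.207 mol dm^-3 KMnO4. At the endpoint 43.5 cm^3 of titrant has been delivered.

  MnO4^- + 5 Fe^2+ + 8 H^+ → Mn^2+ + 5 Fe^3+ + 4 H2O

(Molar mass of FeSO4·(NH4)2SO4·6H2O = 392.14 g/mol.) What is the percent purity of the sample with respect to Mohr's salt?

n(KMnO4) = 0.0435 L × 0.207 mol/L = 9.00 × 10^-3 mol
From the 5:1 ratio, n(FeSO4·(NH4)2SO4·6H2O) = 5/1 × 9.00 × 10^-3 = 0.0450 mol
mass of FeSO4·(NH4)2SO4·6H2O = 0.0450 × 392.14 g/mol = 17.7 g
% FeSO4·(NH4)2SO4·6H2O = 17.7 / 22.8 × 100 = 77.4 %

77.4 %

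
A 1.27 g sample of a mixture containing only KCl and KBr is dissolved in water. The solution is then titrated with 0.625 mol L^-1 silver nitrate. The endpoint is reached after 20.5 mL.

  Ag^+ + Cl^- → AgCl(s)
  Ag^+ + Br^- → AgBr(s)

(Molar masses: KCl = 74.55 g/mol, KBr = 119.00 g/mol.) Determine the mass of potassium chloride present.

0.427 g

n(AgNO3) = 0.0205 × 0.625 = 0.0128 mol
Let x = n(KCl), y = n(KBr).
Titrant: 1x + 1y = 0.0128;  mass: 74.55x + 119.00y = 1.27
Solving, x = 5.73 × 10^-3 mol, y = 7.08 × 10^-3 mol
mass of KCl = 5.73 × 10^-3 × 74.55 = 0.427 g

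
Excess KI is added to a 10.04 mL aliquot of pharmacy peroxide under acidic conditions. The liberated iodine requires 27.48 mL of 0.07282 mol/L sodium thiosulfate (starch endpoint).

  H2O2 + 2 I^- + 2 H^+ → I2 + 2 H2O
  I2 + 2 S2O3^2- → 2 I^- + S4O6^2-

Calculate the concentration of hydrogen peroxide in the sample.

n(S2O3^2-) = 0.02748 × 0.07282 = 2.001 × 10^-3 mol
n(I2) = n(S2O3^2-)/2 = 1.001 × 10^-3 mol
n(H2O2) in the aliquot = 1.001 × 10^-3 mol (1:1 ratio)
[H2O2] = 1.001 × 10^-3 / 0.01004 = 0.09966 mol/L

0.09966 mol/L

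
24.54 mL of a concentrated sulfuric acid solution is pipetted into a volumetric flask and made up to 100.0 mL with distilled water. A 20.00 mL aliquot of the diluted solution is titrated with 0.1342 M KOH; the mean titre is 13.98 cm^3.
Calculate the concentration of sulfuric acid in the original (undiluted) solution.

0.1911 M

H2SO4 + 2 KOH → K2SO4 + 2 H2O
n(KOH) = 0.01398 × 0.1342 = 1.876 × 10^-3 mol
From the 1:2 ratio, n(H2SO4) in the aliquot = 1/2 × 1.876 × 10^-3 = 9.381 × 10^-4 mol
[H2SO4]_dilute = 9.381 × 10^-4 / 0.02000 = 0.04690 mol/L
Dilution factor = 100.0 / 24.54 = 4.075
[H2SO4]_stock = 0.04690 × 4.075 = 0.1911 mol/L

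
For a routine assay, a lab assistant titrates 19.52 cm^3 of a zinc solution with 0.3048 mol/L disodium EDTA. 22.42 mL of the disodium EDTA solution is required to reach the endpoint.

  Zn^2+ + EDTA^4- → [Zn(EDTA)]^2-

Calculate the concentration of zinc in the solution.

0.3501 mol/L

n(EDTA) = 0.02242 L × 0.3048 mol/L = 6.834 × 10^-3 mol
n(Zn2+) = 6.834 × 10^-3 mol (1:1 mole ratio)
[Zn2+] = 6.834 × 10^-3 mol / 0.01952 L = 0.3501 mol/L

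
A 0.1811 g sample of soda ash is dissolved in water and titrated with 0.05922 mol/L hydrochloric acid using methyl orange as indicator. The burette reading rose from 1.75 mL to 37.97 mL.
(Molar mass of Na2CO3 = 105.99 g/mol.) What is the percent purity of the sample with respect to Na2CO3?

62.77 %

Na2CO3 + 2 HCl → 2 NaCl + H2O + CO2
n(HCl) = 0.03622 L × 0.05922 mol/L = 2.145 × 10^-3 mol
From the 1:2 ratio, n(Na2CO3) = 1/2 × 2.145 × 10^-3 = 1.072 × 10^-3 mol
mass of Na2CO3 = 1.072 × 10^-3 × 105.99 g/mol = 0.1137 g
% Na2CO3 = 0.1137 / 0.1811 × 100 = 62.77 %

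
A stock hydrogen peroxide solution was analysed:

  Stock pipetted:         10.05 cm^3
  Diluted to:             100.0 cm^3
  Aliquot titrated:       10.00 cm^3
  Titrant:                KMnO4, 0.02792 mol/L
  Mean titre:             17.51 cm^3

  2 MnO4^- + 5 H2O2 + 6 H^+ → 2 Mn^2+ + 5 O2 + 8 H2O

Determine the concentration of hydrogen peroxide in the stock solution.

1.216 mol/L

n(KMnO4) = 0.01751 × 0.02792 = 4.889 × 10^-4 mol
From the 5:2 ratio, n(H2O2) in the aliquot = 5/2 × 4.889 × 10^-4 = 1.222 × 10^-3 mol
[H2O2]_dilute = 1.222 × 10^-3 / 0.01000 = 0.1222 mol/L
Dilution factor = 100.0 / 10.05 = 9.950
[H2O2]_stock = 0.1222 × 9.950 = 1.216 mol/L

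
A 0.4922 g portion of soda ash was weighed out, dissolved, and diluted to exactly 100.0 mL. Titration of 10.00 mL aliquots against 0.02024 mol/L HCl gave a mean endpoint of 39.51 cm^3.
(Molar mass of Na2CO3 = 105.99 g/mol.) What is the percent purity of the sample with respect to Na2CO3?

86.10 %

Na2CO3 + 2 HCl → 2 NaCl + H2O + CO2
n(HCl) per titration = 0.03951 × 0.02024 = 7.997 × 10^-4 mol
From the 1:2 ratio, n(Na2CO3) in each aliquot = 1/2 × 7.997 × 10^-4 = 3.998 × 10^-4 mol
n(Na2CO3) in the whole flask = 3.998 × 10^-4 × 100.0/10.00 = 3.998 × 10^-3 mol
mass of Na2CO3 = 3.998 × 10^-3 × 105.99 = 0.4238 g
% Na2CO3 = 0.4238 / 0.4922 × 100 = 86.10 %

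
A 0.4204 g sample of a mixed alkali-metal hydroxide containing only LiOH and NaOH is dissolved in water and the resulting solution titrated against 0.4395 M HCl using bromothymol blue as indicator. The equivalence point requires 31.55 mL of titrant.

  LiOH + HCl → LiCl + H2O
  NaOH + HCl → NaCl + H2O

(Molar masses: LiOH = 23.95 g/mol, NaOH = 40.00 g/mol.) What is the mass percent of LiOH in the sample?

n(HCl) = 0.03155 × 0.4395 = 0.01387 mol
Let x = n(LiOH), y = n(NaOH).
Titrant: 1x + 1y = 0.01387;  mass: 23.95x + 40.00y = 0.4204
Solving, x = 8.364 × 10^-3 mol, y = 5.502 × 10^-3 mol
mass of LiOH = 8.364 × 10^-3 × 23.95 = 0.2003 g
% LiOH = 0.2003 / 0.4204 × 100 = 47.65 %

47.65 %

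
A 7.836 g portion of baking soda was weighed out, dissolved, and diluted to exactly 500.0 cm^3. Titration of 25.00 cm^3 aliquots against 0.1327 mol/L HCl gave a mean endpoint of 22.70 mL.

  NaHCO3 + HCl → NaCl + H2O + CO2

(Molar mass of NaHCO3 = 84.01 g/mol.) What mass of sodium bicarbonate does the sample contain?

5.061 g

n(HCl) per titration = 0.02270 × 0.1327 = 3.012 × 10^-3 mol
n(NaHCO3) in each aliquot = 3.012 × 10^-3 mol (1:1 ratio)
n(NaHCO3) in the whole flask = 3.012 × 10^-3 × 500.0/25.00 = 0.06025 mol
mass of NaHCO3 = 0.06025 × 84.01 = 5.061 g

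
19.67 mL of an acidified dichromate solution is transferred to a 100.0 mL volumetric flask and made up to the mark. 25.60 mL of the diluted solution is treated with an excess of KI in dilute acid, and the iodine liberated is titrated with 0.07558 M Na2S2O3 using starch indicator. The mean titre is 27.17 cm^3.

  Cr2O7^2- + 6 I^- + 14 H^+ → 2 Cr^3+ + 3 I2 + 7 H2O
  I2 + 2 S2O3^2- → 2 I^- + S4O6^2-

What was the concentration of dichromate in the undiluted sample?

0.06797 M

n(S2O3^2-) = 0.02717 × 0.07558 = 2.054 × 10^-3 mol
n(I2) = n(S2O3^2-)/2 = 1.027 × 10^-3 mol
From the 1:3 ratio, n(Cr2O7^2-) in the aliquot = 1/3 × 1.027 × 10^-3 = 3.423 × 10^-4 mol
[Cr2O7^2-]_dilute = 3.423 × 10^-4 / 0.02560 = 0.01337 mol/L
[Cr2O7^2-]_original = 0.01337 × 100.0/19.67 = 0.06797 mol/L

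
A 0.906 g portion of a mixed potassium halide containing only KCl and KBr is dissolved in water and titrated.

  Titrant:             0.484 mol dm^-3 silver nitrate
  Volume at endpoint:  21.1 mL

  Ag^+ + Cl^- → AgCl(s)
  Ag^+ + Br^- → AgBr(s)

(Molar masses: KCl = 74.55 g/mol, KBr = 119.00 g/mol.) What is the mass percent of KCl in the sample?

57.3 %

n(AgNO3) = 0.0211 × 0.484 = 0.0102 mol
Let x = n(KCl), y = n(KBr).
Titrant: 1x + 1y = 0.0102;  mass: 74.55x + 119.00y = 0.906
Solving, x = 6.96 × 10^-3 mol, y = 3.25 × 10^-3 mol
mass of KCl = 6.96 × 10^-3 × 74.55 = 0.519 g
% KCl = 0.519 / 0.906 × 100 = 57.3 %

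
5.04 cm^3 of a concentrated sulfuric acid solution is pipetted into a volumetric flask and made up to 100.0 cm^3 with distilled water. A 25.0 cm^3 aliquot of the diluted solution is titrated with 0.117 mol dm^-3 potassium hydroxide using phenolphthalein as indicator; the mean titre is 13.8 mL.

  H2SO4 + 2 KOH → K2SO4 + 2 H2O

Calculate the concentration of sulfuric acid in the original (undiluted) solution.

0.641 mol/L

n(KOH) = 0.0138 × 0.117 = 1.61 × 10^-3 mol
From the 1:2 ratio, n(H2SO4) in the aliquot = 1/2 × 1.61 × 10^-3 = 8.07 × 10^-4 mol
[H2SO4]_dilute = 8.07 × 10^-4 / 0.0250 = 0.0323 mol/L
Dilution factor = 100.0 / 5.04 = 19.84
[H2SO4]_stock = 0.0323 × 19.84 = 0.641 mol/L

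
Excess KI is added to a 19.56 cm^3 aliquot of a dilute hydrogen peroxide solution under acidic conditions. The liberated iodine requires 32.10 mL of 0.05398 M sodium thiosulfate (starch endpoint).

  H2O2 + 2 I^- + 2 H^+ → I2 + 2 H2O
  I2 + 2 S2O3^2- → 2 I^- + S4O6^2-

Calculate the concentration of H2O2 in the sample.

n(S2O3^2-) = 0.03210 × 0.05398 = 1.733 × 10^-3 mol
n(I2) = n(S2O3^2-)/2 = 8.664 × 10^-4 mol
n(H2O2) in the aliquot = 8.664 × 10^-4 mol (1:1 ratio)
[H2O2] = 8.664 × 10^-4 / 0.01956 = 0.04429 mol/L

0.04429 M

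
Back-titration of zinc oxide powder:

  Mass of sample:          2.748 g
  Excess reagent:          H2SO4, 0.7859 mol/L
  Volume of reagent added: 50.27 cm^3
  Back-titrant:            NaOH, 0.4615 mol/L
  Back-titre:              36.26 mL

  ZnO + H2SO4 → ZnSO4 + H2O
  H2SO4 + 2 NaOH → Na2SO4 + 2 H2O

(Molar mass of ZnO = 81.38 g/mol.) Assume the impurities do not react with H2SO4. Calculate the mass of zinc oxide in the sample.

2.534 g

n(H2SO4) added = 0.05027 × 0.7859 = 0.03951 mol
n(NaOH) used in back-titration = 0.03626 × 0.4615 = 0.01673 mol
From the 1:2 ratio, n(H2SO4) left over = 1/2 × 0.01673 = 8.367 × 10^-3 mol
n(H2SO4) consumed by analyte = 0.03951 − 8.367 × 10^-3 = 0.03114 mol
n(ZnO) = 0.03114 mol (1:1 ratio)
mass of ZnO = 0.03114 × 81.38 = 2.534 g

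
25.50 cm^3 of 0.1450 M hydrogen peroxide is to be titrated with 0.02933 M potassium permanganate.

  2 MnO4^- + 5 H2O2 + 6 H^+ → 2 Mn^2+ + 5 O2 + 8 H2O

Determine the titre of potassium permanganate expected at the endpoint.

50.43 mL

n(H2O2) = 0.02550 L × 0.1450 mol/L = 3.697 × 10^-3 mol
From the 2:5 stoichiometry, n(KMnO4) = 2/5 × 3.697 × 10^-3 = 1.479 × 10^-3 mol
V(KMnO4) = 1.479 × 10^-3 mol / 0.02933 mol/L = 0.05043 L = 50.43 mL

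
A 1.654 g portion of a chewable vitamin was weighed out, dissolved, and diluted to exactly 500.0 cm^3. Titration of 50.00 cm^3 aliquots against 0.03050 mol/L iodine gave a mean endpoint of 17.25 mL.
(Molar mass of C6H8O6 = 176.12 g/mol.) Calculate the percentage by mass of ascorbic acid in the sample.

56.02 %

C6H8O6 + I2 → C6H6O6 + 2 HI
n(I2) per titration = 0.01725 × 0.03050 = 5.261 × 10^-4 mol
n(C6H8O6) in each aliquot = 5.261 × 10^-4 mol (1:1 ratio)
n(C6H8O6) in the whole flask = 5.261 × 10^-4 × 500.0/50.00 = 5.261 × 10^-3 mol
mass of C6H8O6 = 5.261 × 10^-3 × 176.12 = 0.9266 g
% C6H8O6 = 0.9266 / 1.654 × 100 = 56.02 %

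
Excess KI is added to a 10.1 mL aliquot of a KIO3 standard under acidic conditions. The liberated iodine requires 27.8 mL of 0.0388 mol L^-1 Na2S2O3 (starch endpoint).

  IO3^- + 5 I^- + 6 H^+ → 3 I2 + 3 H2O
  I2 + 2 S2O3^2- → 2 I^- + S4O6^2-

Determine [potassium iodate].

0.0178 mol/L

n(S2O3^2-) = 0.0278 × 0.0388 = 1.08 × 10^-3 mol
n(I2) = n(S2O3^2-)/2 = 5.39 × 10^-4 mol
From the 1:3 ratio, n(IO3^-) in the aliquot = 1/3 × 5.39 × 10^-4 = 1.80 × 10^-4 mol
[IO3^-] = 1.80 × 10^-4 / 0.0101 = 0.0178 mol/L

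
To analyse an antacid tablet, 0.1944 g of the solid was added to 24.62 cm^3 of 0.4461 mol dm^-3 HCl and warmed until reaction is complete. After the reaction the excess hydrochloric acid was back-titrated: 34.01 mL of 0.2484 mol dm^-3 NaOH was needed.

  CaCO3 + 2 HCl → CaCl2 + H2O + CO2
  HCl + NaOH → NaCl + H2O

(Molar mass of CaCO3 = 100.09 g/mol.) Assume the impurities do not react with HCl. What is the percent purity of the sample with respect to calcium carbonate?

65.26 %

n(HCl) added = 0.02462 × 0.4461 = 0.01098 mol
n(NaOH) used in back-titration = 0.03401 × 0.2484 = 8.448 × 10^-3 mol
n(HCl) left over = 8.448 × 10^-3 mol (1:1 ratio)
n(HCl) consumed by analyte = 0.01098 − 8.448 × 10^-3 = 2.535 × 10^-3 mol
From the 1:2 ratio, n(CaCO3) = 1/2 × 2.535 × 10^-3 = 1.267 × 10^-3 mol
mass of CaCO3 = 1.267 × 10^-3 × 100.09 = 0.1269 g
% CaCO3 = 0.1269 / 0.1944 × 100 = 65.26 %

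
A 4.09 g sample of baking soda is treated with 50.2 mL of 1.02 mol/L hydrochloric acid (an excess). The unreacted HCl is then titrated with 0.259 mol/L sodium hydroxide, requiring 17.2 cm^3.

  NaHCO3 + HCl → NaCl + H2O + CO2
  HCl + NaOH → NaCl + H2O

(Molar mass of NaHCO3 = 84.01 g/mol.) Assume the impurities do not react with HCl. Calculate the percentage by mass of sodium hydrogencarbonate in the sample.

96.0 %

n(HCl) added = 0.0502 × 1.02 = 0.0512 mol
n(NaOH) used in back-titration = 0.0172 × 0.259 = 4.45 × 10^-3 mol
n(HCl) left over = 4.45 × 10^-3 mol (1:1 ratio)
n(HCl) consumed by analyte = 0.0512 − 4.45 × 10^-3 = 0.0467 mol
n(NaHCO3) = 0.0467 mol (1:1 ratio)
mass of NaHCO3 = 0.0467 × 84.01 = 3.93 g
% NaHCO3 = 3.93 / 4.09 × 100 = 96.0 %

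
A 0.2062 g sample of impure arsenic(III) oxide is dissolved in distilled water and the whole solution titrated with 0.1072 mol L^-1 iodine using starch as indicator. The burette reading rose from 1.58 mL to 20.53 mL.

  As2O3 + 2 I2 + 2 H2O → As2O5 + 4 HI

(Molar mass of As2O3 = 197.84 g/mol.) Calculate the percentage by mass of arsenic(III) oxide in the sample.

n(I2) = 0.01895 L × 0.1072 mol/L = 2.031 × 10^-3 mol
From the 1:2 ratio, n(As2O3) = 1/2 × 2.031 × 10^-3 = 1.016 × 10^-3 mol
mass of As2O3 = 1.016 × 10^-3 × 197.84 g/mol = 0.2010 g
% As2O3 = 0.2010 / 0.2062 × 100 = 97.45 %

97.45 %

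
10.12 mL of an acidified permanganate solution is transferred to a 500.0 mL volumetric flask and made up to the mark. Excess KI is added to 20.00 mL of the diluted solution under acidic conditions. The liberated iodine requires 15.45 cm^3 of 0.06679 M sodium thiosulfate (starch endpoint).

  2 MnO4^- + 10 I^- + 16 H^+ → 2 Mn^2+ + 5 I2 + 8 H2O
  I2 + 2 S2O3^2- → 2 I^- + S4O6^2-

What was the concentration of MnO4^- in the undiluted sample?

n(S2O3^2-) = 0.01545 × 0.06679 = 1.032 × 10^-3 mol
n(I2) = n(S2O3^2-)/2 = 5.160 × 10^-4 mol
From the 2:5 ratio, n(MnO4^-) in the aliquot = 2/5 × 5.160 × 10^-4 = 2.064 × 10^-4 mol
[MnO4^-]_dilute = 2.064 × 10^-4 / 0.02000 = 0.01032 mol/L
[MnO4^-]_original = 0.01032 × 500.0/10.12 = 0.5098 mol/L

0.5098 M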